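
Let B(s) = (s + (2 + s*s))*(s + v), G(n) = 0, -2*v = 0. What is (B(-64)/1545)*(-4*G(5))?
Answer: 0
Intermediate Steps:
v = 0 (v = -1/2*0 = 0)
B(s) = s*(2 + s + s**2) (B(s) = (s + (2 + s*s))*(s + 0) = (s + (2 + s**2))*s = (2 + s + s**2)*s = s*(2 + s + s**2))
(B(-64)/1545)*(-4*G(5)) = (-64*(2 - 64 + (-64)**2)/1545)*(-4*0) = (-64*(2 - 64 + 4096)*(1/1545))*0 = (-64*4034*(1/1545))*0 = -258176*1/1545*0 = -258176/1545*0 = 0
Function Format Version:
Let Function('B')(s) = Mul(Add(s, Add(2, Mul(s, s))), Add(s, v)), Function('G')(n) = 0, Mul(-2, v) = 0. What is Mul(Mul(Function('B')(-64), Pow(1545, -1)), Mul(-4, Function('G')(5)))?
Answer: 0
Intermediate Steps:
v = 0 (v = Mul(Rational(-1, 2), 0) = 0)
Function('B')(s) = Mul(s, Add(2, s, Pow(s, 2))) (Function('B')(s) = Mul(Add(s, Add(2, Mul(s, s))), Add(s, 0)) = Mul(Add(s, Add(2, Pow(s, 2))), s) = Mul(Add(2, s, Pow(s, 2)), s) = Mul(s, Add(2, s, Pow(s, 2))))
Mul(Mul(Function('B')(-64), Pow(1545, -1)), Mul(-4, Function('G')(5))) = Mul(Mul(Mul(-64, Add(2, -64, Pow(-64, 2))), Pow(1545, -1)), Mul(-4, 0)) = Mul(Mul(Mul(-64, Add(2, -64, 4096)), Rational(1, 1545)), 0) = Mul(Mul(Mul(-64, 4034), Rational(1, 1545)), 0) = Mul(Mul(-258176, Rational(1, 1545)), 0) = Mul(Rational(-258176, 1545), 0) = 0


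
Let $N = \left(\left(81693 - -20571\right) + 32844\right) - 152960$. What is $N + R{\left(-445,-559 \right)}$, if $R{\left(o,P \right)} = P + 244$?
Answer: $-18167$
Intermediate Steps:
$R{\left(o,P \right)} = 244 + P$
$N = -17852$ ($N = \left(\left(81693 + 20571\right) + 32844\right) - 152960 = \left(102264 + 32844\right) - 152960 = 135108 - 152960 = -17852$)
$N + R{\left(-445,-559 \right)} = -17852 + \left(244 - 559\right) = -17852 - 315 = -18167$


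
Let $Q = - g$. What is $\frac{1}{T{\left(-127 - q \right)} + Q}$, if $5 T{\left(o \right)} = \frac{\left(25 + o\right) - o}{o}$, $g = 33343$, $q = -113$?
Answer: $- \frac{14}{466807} \approx -2.9991 \cdot 10^{-5}$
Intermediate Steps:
$T{\left(o \right)} = \frac{5}{o}$ ($T{\left(o \right)} = \frac{\left(\left(25 + o\right) - o\right) \frac{1}{o}}{5} = \frac{25 \frac{1}{o}}{5} = \frac{5}{o}$)
$Q = -33343$ ($Q = \left(-1\right) 33343 = -33343$)
$\frac{1}{T{\left(-127 - q \right)} + Q} = \frac{1}{\frac{5}{-127 - -113} - 33343} = \frac{1}{\frac{5}{-127 + 113} - 33343} = \frac{1}{\frac{5}{-14} - 33343} = \frac{1}{5 \left(- \frac{1}{14}\right) - 33343} = \frac{1}{- \frac{5}{14} - 33343} = \frac{1}{- \frac{466807}{14}} = - \frac{14}{466807}$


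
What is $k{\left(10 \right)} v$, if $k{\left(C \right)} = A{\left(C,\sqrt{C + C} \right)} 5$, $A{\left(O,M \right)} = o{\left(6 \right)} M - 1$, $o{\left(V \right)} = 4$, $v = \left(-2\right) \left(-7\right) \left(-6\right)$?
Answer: $420 - 3360 \sqrt{5} \approx -7093.2$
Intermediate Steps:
$v = -84$ ($v = 14 \left(-6\right) = -84$)
$A{\left(O,M \right)} = -1 + 4 M$ ($A{\left(O,M \right)} = 4 M - 1 = -1 + 4 M$)
$k{\left(C \right)} = -5 + 20 \sqrt{2} \sqrt{C}$ ($k{\left(C \right)} = \left(-1 + 4 \sqrt{C + C}\right) 5 = \left(-1 + 4 \sqrt{2 C}\right) 5 = \left(-1 + 4 \sqrt{2} \sqrt{C}\right) 5 = -5 + 20 \sqrt{2} \sqrt{C}$)
$k{\left(10 \right)} v = \left(-5 + 20 \sqrt{2} \sqrt{10}\right) \left(-84\right) = \left(-5 + 40 \sqrt{5}\right) \left(-84\right) = 420 - 3360 \sqrt{5}$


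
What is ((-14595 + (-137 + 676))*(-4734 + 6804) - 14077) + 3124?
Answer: -29106873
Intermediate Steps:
((-14595 + (-137 + 676))*(-4734 + 6804) - 14077) + 3124 = ((-14595 + 539)*2070 - 14077) + 3124 = (-14056*2070 - 14077) + 3124 = (-29095920 - 14077) + 3124 = -29109997 + 3124 = -29106873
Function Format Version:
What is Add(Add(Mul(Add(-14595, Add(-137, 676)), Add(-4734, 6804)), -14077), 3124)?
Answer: -29106873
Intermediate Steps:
Add(Add(Mul(Add(-14595, Add(-137, 676)), Add(-4734, 6804)), -14077), 3124) = Add(Add(Mul(Add(-14595, 539), 2070), -14077), 3124) = Add(Add(Mul(-14056, 2070), -14077), 3124) = Add(Add(-29095920, -14077), 3124) = Add(-29109997, 3124) = -29106873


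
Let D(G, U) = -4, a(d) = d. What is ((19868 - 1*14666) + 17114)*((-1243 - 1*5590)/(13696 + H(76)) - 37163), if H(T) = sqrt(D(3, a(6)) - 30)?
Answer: 22316*(-37163*sqrt(34) + 508991281*I)/(sqrt(34) - 13696*I) ≈ -8.2934e+8 + 4.74*I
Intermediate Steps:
H(T) = I*sqrt(34) (H(T) = sqrt(-4 - 30) = sqrt(-34) = I*sqrt(34))
((19868 - 1*14666) + 17114)*((-1243 - 1*5590)/(13696 + H(76)) - 37163) = ((19868 - 1*14666) + 17114)*((-1243 - 1*5590)/(13696 + I*sqrt(34)) - 37163) = ((19868 - 14666) + 17114)*((-1243 - 5590)/(13696 + I*sqrt(34)) - 37163) = (5202 + 17114)*(-6833/(13696 + I*sqrt(34)) - 37163) = 22316*(-37163 - 6833/(13696 + I*sqrt(34))) = -829329508 - 152485228/(13696 + I*sqrt(34))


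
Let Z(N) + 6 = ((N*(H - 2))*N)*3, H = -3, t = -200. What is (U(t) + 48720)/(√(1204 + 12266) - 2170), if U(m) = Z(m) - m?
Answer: 119585662/469543 + 275543*√13470/2347715 ≈ 268.31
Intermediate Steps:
Z(N) = -6 - 15*N² (Z(N) = -6 + ((N*(-3 - 2))*N)*3 = -6 + ((N*(-5))*N)*3 = -6 + ((-5*N)*N)*3 = -6 - 5*N²*3 = -6 - 15*N²)
U(m) = -6 - m - 15*m² (U(m) = (-6 - 15*m²) - m = -6 - m - 15*m²)
(U(t) + 48720)/(√(1204 + 12266) - 2170) = ((-6 - 1*(-200) - 15*(-200)²) + 48720)/(√(1204 + 12266) - 2170) = ((-6 + 200 - 15*40000) + 48720)/(√13470 - 2170) = ((-6 + 200 - 600000) + 48720)/(-2170 + √13470) = (-599806 + 48720)/(-2170 + √13470) = -551086/(-2170 + √13470)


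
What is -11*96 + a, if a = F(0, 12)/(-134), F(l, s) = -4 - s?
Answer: -70744/67 ≈ -1055.9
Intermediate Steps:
a = 8/67 (a = (-4 - 1*12)/(-134) = (-4 - 12)*(-1/134) = -16*(-1/134) = 8/67 ≈ 0.11940)
-11*96 + a = -11*96 + 8/67 = -1056 + 8/67 = -70744/67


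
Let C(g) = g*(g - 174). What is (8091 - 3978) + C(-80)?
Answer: 24433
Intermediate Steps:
C(g) = g*(-174 + g)
(8091 - 3978) + C(-80) = (8091 - 3978) - 80*(-174 - 80) = 4113 - 80*(-254) = 4113 + 20320 = 24433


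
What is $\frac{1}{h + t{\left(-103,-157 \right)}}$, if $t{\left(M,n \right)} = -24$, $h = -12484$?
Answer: $- \frac{1}{12508} \approx -7.9949 \cdot 10^{-5}$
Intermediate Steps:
$\frac{1}{h + t{\left(-103,-157 \right)}} = \frac{1}{-12484 - 24} = \frac{1}{-12508} = - \frac{1}{12508}$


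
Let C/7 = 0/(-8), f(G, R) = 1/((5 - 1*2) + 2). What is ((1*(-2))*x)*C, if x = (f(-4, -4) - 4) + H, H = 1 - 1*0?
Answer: 0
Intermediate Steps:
H = 1 (H = 1 + 0 = 1)
f(G, R) = ⅕ (f(G, R) = 1/((5 - 2) + 2) = 1/(3 + 2) = 1/5 = ⅕)
x = -14/5 (x = (⅕ - 4) + 1 = -19/5 + 1 = -14/5 ≈ -2.8000)
C = 0 (C = 7*(0/(-8)) = 7*(0*(-⅛)) = 7*0 = 0)
((1*(-2))*x)*C = ((1*(-2))*(-14/5))*0 = -2*(-14/5)*0 = (28/5)*0 = 0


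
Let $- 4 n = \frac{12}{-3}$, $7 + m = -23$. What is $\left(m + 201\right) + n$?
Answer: $172$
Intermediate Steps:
$m = -30$ ($m = -7 - 23 = -30$)
$n = 1$ ($n = - \frac{12 \frac{1}{-3}}{4} = - \frac{12 \left(- \frac{1}{3}\right)}{4} = \left(- \frac{1}{4}\right) \left(-4\right) = 1$)
$\left(m + 201\right) + n = \left(-30 + 201\right) + 1 = 171 + 1 = 172$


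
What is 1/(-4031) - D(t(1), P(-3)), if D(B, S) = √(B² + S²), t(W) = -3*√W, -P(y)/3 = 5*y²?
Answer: -1/4031 - 3*√2026 ≈ -135.03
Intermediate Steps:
P(y) = -15*y²
1/(-4031) - D(t(1), P(-3)) = 1/(-4031) - √((-3*√1)² + (-15*(-3)²)²) = -1/4031 - √((-3*1)² + (-15*9)²) = -1/4031 - √((-3)² + (-135)²) = -1/4031 - √(9 + 18225) = -1/4031 - √18234 = -1/4031 - 3*√2026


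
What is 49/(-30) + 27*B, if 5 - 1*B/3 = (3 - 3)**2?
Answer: 12101/30 ≈ 403.37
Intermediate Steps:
B = 15 (B = 15 - 3*(3 - 3)**2 = 15 - 3*0**2 = 15 - 3*0 = 15 + 0 = 15)
49/(-30) + 27*B = 49/(-30) + 27*15 = 49*(-1/30) + 405 = -49/30 + 405 = 12101/30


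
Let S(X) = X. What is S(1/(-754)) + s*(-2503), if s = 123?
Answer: -232133227/754 ≈ -3.0787e+5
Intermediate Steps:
S(1/(-754)) + s*(-2503) = 1/(-754) + 123*(-2503) = -1/754 - 307869 = -232133227/754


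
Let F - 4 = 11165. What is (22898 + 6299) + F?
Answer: 40366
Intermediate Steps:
F = 11169 (F = 4 + 11165 = 11169)
(22898 + 6299) + F = (22898 + 6299) + 11169 = 29197 + 11169 = 40366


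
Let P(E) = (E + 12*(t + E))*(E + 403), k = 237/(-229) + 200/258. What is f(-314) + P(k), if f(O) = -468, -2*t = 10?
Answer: -22682735624858/872670681 ≈ -25992.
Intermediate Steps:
t = -5 (t = -½*10 = -5)
k = -7673/29541 (k = 237*(-1/229) + 200*(1/258) = -237/229 + 100/129 = -7673/29541 ≈ -0.25974)
P(E) = (-60 + 13*E)*(403 + E) (P(E) = (E + 12*(-5 + E))*(E + 403) = (E + (-60 + 12*E))*(403 + E) = (-60 + 13*E)*(403 + E))
f(-314) + P(k) = -468 + (-24180 + 13*(-7673/29541)² + 5179*(-7673/29541)) = -468 + (-24180 + 13*(58874929/872670681) - 39738467/29541) = -468 + (-24180 + 765374077/872670681 - 39738467/29541) = -468 - 22274325746150/872670681 = -22682735624858/872670681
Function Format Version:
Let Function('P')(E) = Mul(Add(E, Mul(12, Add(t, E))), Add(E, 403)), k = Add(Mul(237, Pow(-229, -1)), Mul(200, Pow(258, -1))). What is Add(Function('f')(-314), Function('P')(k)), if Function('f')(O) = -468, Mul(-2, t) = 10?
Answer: Rational(-22682735624858, 872670681) ≈ -25992.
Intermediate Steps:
t = -5 (t = Mul(Rational(-1, 2), 10) = -5)
k = Rational(-7673, 29541) (k = Add(Mul(237, Rational(-1, 229)), Mul(200, Rational(1, 258))) = Add(Rational(-237, 229), Rational(100, 129)) = Rational(-7673, 29541) ≈ -0.25974)
Function('P')(E) = Mul(Add(-60, Mul(13, E)), Add(403, E)) (Function('P')(E) = Mul(Add(E, Mul(12, Add(-5, E))), Add(E, 403)) = Mul(Add(E, Add(-60, Mul(12, E))), Add(403, E)) = Mul(Add(-60, Mul(13, E)), Add(403, E)))
Add(Function('f')(-314), Function('P')(k)) = Add(-468, Add(-24180, Mul(13, Pow(Rational(-7673, 29541), 2)), Mul(5179, Rational(-7673, 29541)))) = Add(-468, Add(-24180, Mul(13, Rational(58874929, 872670681)), Rational(-39738467, 29541))) = Add(-468, Add(-24180, Rational(765374077, 872670681), Rational(-39738467, 29541))) = Add(-468, Rational(-22274325746150, 872670681)) = Rational(-22682735624858, 872670681)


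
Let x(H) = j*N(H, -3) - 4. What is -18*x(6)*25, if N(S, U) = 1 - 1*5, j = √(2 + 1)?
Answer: 1800 + 1800*√3 ≈ 4917.7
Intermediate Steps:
j = √3 ≈ 1.7320
N(S, U) = -4 (N(S, U) = 1 - 5 = -4)
x(H) = -4 - 4*√3 (x(H) = √3*(-4) - 4 = -4*√3 - 4 = -4 - 4*√3)
-18*x(6)*25 = -18*(-4 - 4*√3)*25 = (72 + 72*√3)*25 = 1800 + 1800*√3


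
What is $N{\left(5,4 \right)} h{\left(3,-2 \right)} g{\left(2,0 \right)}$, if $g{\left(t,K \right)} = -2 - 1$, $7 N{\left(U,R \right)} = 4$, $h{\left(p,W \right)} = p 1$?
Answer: $- \frac{36}{7} \approx -5.1429$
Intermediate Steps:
$h{\left(p,W \right)} = p$
$N{\left(U,R \right)} = \frac{4}{7}$ ($N{\left(U,R \right)} = \frac{1}{7} \cdot 4 = \frac{4}{7}$)
$g{\left(t,K \right)} = -3$ ($g{\left(t,K \right)} = -2 - 1 = -3$)
$N{\left(5,4 \right)} h{\left(3,-2 \right)} g{\left(2,0 \right)} = \frac{4}{7} \cdot 3 \left(-3\right) = \frac{12}{7} \left(-3\right) = - \frac{36}{7}$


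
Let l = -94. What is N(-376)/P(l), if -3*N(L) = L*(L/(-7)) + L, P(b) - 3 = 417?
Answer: 36002/2205 ≈ 16.327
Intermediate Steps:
P(b) = 420 (P(b) = 3 + 417 = 420)
N(L) = -L/3 + L²/21 (N(L) = -(L*(L/(-7)) + L)/3 = -(L*(L*(-⅐)) + L)/3 = -(L*(-L/7) + L)/3 = -(-L²/7 + L)/3 = -(L - L²/7)/3 = -L/3 + L²/21)
N(-376)/P(l) = ((1/21)*(-376)*(-7 - 376))/420 = ((1/21)*(-376)*(-383))*(1/420) = (144008/21)*(1/420) = 36002/2205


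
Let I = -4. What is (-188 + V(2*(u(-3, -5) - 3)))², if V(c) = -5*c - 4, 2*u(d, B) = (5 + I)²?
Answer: 27889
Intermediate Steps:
u(d, B) = ½ (u(d, B) = (5 - 4)²/2 = (½)*1² = (½)*1 = ½)
V(c) = -4 - 5*c
(-188 + V(2*(u(-3, -5) - 3)))² = (-188 + (-4 - 10*(½ - 3)))² = (-188 + (-4 - 10*(-5)/2))² = (-188 + (-4 - 5*(-5)))² = (-188 + (-4 + 25))² = (-188 + 21)² = (-167)² = 27889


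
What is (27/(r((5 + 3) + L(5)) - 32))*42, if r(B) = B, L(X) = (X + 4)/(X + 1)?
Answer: -252/5 ≈ -50.400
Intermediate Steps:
L(X) = (4 + X)/(1 + X)
(27/(r((5 + 3) + L(5)) - 32))*42 = (27/(((5 + 3) + (4 + 5)/(1 + 5)) - 32))*42 = (27/((8 + 9/6) - 32))*42 = (27/((8 + (1/6)*9) - 32))*42 = (27/((8 + 3/2) - 32))*42 = (27/(19/2 - 32))*42 = (27/(-45/2))*42 = -2/45*27*42 = -6/5*42 = -252/5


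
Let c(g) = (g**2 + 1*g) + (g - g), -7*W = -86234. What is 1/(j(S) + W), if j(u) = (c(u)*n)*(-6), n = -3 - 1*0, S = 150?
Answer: 7/2940134 ≈ 2.3808e-6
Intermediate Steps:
n = -3 (n = -3 + 0 = -3)
W = 86234/7 (W = -1/7*(-86234) = 86234/7 ≈ 12319.)
c(g) = g + g**2 (c(g) = (g**2 + g) + 0 = (g + g**2) + 0 = g + g**2)
j(u) = 18*u*(1 + u) (j(u) = ((u*(1 + u))*(-3))*(-6) = -3*u*(1 + u)*(-6) = 18*u*(1 + u))
1/(j(S) + W) = 1/(18*150*(1 + 150) + 86234/7) = 1/(18*150*151 + 86234/7) = 1/(407700 + 86234/7) = 1/(2940134/7) = 7/2940134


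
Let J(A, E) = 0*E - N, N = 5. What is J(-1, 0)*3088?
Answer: -15440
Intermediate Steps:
J(A, E) = -5 (J(A, E) = 0*E - 1*5 = 0 - 5 = -5)
J(-1, 0)*3088 = -5*3088 = -15440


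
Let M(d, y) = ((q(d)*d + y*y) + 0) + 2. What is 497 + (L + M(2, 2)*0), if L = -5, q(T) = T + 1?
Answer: 492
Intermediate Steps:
q(T) = 1 + T
M(d, y) = 2 + y**2 + d*(1 + d) (M(d, y) = (((1 + d)*d + y*y) + 0) + 2 = ((d*(1 + d) + y**2) + 0) + 2 = ((y**2 + d*(1 + d)) + 0) + 2 = (y**2 + d*(1 + d)) + 2 = 2 + y**2 + d*(1 + d))
497 + (L + M(2, 2)*0) = 497 + (-5 + (2 + 2**2 + 2*(1 + 2))*0) = 497 + (-5 + (2 + 4 + 2*3)*0) = 497 + (-5 + (2 + 4 + 6)*0) = 497 + (-5 + 12*0) = 497 + (-5 + 0) = 497 - 5 = 492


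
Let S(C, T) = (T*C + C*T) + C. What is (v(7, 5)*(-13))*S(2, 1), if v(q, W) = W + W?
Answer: -780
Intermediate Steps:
S(C, T) = C + 2*C*T (S(C, T) = (C*T + C*T) + C = 2*C*T + C = C + 2*C*T)
v(q, W) = 2*W
(v(7, 5)*(-13))*S(2, 1) = ((2*5)*(-13))*(2*(1 + 2*1)) = (10*(-13))*(2*(1 + 2)) = -260*3 = -130*6 = -780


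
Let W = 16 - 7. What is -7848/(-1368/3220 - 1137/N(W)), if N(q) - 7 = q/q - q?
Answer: -2105880/304981 ≈ -6.9050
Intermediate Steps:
W = 9
N(q) = 8 - q (N(q) = 7 + (q/q - q) = 7 + (1 - q) = 8 - q)
-7848/(-1368/3220 - 1137/N(W)) = -7848/(-1368/3220 - 1137/(8 - 1*9)) = -7848/(-1368*1/3220 - 1137/(8 - 9)) = -7848/(-342/805 - 1137/(-1)) = -7848/(-342/805 - 1137*(-1)) = -7848/(-342/805 + 1137) = -7848/914943/805 = -7848*805/914943 = -2105880/304981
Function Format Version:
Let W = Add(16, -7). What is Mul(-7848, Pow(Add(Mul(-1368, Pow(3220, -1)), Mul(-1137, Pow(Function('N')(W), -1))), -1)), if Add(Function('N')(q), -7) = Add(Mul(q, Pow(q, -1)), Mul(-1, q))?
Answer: Rational(-2105880, 304981) ≈ -6.9050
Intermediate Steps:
W = 9
Function('N')(q) = Add(8, Mul(-1, q)) (Function('N')(q) = Add(7, Add(Mul(q, Pow(q, -1)), Mul(-1, q))) = Add(7, Add(1, Mul(-1, q))) = Add(8, Mul(-1, q)))
Mul(-7848, Pow(Add(Mul(-1368, Pow(3220, -1)), Mul(-1137, Pow(Function('N')(W), -1))), -1)) = Mul(-7848, Pow(Add(Mul(-1368, Pow(3220, -1)), Mul(-1137, Pow(Add(8, Mul(-1, 9)), -1))), -1)) = Mul(-7848, Pow(Add(Mul(-1368, Rational(1, 3220)), Mul(-1137, Pow(Add(8, -9), -1))), -1)) = Mul(-7848, Pow(Add(Rational(-342, 805), Mul(-1137, Pow(-1, -1))), -1)) = Mul(-7848, Pow(Add(Rational(-342, 805), Mul(-1137, -1)), -1)) = Mul(-7848, Pow(Add(Rational(-342, 805), 1137), -1)) = Mul(-7848, Pow(Rational(914943, 805), -1)) = Mul(-7848, Rational(805, 914943)) = Rational(-2105880, 304981)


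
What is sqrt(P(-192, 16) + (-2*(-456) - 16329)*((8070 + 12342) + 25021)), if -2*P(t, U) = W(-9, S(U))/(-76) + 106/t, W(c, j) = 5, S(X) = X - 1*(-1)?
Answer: I*sqrt(145646808427857)/456 ≈ 26466.0*I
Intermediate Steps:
S(X) = 1 + X (S(X) = X + 1 = 1 + X)
P(t, U) = 5/152 - 53/t (P(t, U) = -(5/(-76) + 106/t)/2 = -(5*(-1/76) + 106/t)/2 = -(-5/76 + 106/t)/2 = 5/152 - 53/t)
sqrt(P(-192, 16) + (-2*(-456) - 16329)*((8070 + 12342) + 25021)) = sqrt((5/152 - 53/(-192)) + (-2*(-456) - 16329)*((8070 + 12342) + 25021)) = sqrt((5/152 - 53*(-1/192)) + (912 - 16329)*(20412 + 25021)) = sqrt((5/152 + 53/192) - 15417*45433) = sqrt(1127/3648 - 700440561) = sqrt(-2555207165401/3648) = I*sqrt(145646808427857)/456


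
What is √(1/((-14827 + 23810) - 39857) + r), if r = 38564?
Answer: √36759354243190/30874 ≈ 196.38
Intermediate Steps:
√(1/((-14827 + 23810) - 39857) + r) = √(1/((-14827 + 23810) - 39857) + 38564) = √(1/(8983 - 39857) + 38564) = √(1/(-30874) + 38564) = √(-1/30874 + 38564) = √(1190624935/30874) = √36759354243190/30874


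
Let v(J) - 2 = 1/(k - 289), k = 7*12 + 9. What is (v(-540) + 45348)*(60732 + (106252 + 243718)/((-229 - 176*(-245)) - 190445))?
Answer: 2096048496061559/761068 ≈ 2.7541e+9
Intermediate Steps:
k = 93 (k = 84 + 9 = 93)
v(J) = 391/196 (v(J) = 2 + 1/(93 - 289) = 2 + 1/(-196) = 2 - 1/196 = 391/196)
(v(-540) + 45348)*(60732 + (106252 + 243718)/((-229 - 176*(-245)) - 190445)) = (391/196 + 45348)*(60732 + (106252 + 243718)/((-229 - 176*(-245)) - 190445)) = 8888599*(60732 + 349970/((-229 + 43120) - 190445))/196 = 8888599*(60732 + 349970/(42891 - 190445))/196 = 8888599*(60732 + 349970/(-147554))/196 = 8888599*(60732 + 349970*(-1/147554))/196 = 8888599*(60732 - 174985/73777)/196 = (8888599/196)*(4480449779/73777) = 2096048496061559/761068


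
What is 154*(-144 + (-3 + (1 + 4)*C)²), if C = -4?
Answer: 59290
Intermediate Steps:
154*(-144 + (-3 + (1 + 4)*C)²) = 154*(-144 + (-3 + (1 + 4)*(-4))²) = 154*(-144 + (-3 + 5*(-4))²) = 154*(-144 + (-3 - 20)²) = 154*(-144 + (-23)²) = 154*(-144 + 529) = 154*385 = 59290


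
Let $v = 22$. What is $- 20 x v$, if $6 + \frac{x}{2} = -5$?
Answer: $9680$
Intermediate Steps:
$x = -22$ ($x = -12 + 2 \left(-5\right) = -12 - 10 = -22$)
$- 20 x v = \left(-20\right) \left(-22\right) 22 = 440 \cdot 22 = 9680$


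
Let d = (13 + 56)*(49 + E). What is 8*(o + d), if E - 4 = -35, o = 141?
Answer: 11064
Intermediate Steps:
E = -31 (E = 4 - 35 = -31)
d = 1242 (d = (13 + 56)*(49 - 31) = 69*18 = 1242)
8*(o + d) = 8*(141 + 1242) = 8*1383 = 11064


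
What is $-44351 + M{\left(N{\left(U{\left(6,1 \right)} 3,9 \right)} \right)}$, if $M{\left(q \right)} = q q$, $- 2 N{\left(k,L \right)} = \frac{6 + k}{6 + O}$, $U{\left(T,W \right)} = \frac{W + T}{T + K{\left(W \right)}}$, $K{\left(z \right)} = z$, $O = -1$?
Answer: $- \frac{4435019}{100} \approx -44350.0$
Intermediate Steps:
$U{\left(T,W \right)} = 1$ ($U{\left(T,W \right)} = \frac{W + T}{T + W} = \frac{T + W}{T + W} = 1$)
$N{\left(k,L \right)} = - \frac{3}{5} - \frac{k}{10}$ ($N{\left(k,L \right)} = - \frac{\left(6 + k\right) \frac{1}{6 - 1}}{2} = - \frac{\left(6 + k\right) \frac{1}{5}}{2} = - \frac{\frac{6}{5} + \frac{k}{5}}{2} = - \frac{3}{5} - \frac{k}{10}$)
$M{\left(q \right)} = q^{2}$
$-44351 + M{\left(N{\left(U{\left(6,1 \right)} 3,9 \right)} \right)} = -44351 + \left(- \frac{3}{5} - \frac{1 \cdot 3}{10}\right)^{2} = -44351 + \left(- \frac{3}{5} - \frac{3}{10}\right)^{2} = -44351 + \left(- \frac{9}{10}\right)^{2} = -44351 + \frac{81}{100} = - \frac{4435019}{100}$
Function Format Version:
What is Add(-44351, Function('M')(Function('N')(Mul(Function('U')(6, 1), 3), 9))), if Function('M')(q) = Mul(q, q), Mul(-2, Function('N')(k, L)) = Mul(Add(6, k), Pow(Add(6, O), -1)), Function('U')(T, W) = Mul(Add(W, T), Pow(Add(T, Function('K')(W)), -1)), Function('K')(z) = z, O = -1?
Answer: Rational(-4435019, 100) ≈ -44350.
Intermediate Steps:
Function('U')(T, W) = 1 (Function('U')(T, W) = Mul(Add(W, T), Pow(Add(T, W), -1)) = Mul(Add(T, W), Pow(Add(T, W), -1)) = 1)
Function('N')(k, L) = Add(Rational(-3, 5), Mul(Rational(-1, 10), k)) (Function('N')(k, L) = Mul(Rational(-1, 2), Mul(Add(6, k), Pow(Add(6, -1), -1))) = Mul(Rational(-1, 2), Mul(Add(6, k), Pow(5, -1))) = Mul(Rational(-1, 2), Mul(Add(6, k), Rational(1, 5))) = Mul(Rational(-1, 2), Add(Rational(6, 5), Mul(Rational(1, 5), k))) = Add(Rational(-3, 5), Mul(Rational(-1, 10), k)))
Function('M')(q) = Pow(q, 2)
Add(-44351, Function('M')(Function('N')(Mul(Function('U')(6, 1), 3), 9))) = Add(-44351, Pow(Add(Rational(-3, 5), Mul(Rational(-1, 10), Mul(1, 3))), 2)) = Add(-44351, Pow(Add(Rational(-3, 5), Mul(Rational(-1, 10), 3)), 2)) = Add(-44351, Pow(Add(Rational(-3, 5), Rational(-3, 10)), 2)) = Add(-44351, Pow(Rational(-9, 10), 2)) = Add(-44351, Rational(81, 100)) = Rational(-4435019, 100)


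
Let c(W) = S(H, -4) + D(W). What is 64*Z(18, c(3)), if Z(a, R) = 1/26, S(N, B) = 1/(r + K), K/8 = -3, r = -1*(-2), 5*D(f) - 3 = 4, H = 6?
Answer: 32/13 ≈ 2.4615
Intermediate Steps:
D(f) = 7/5 (D(f) = ⅗ + (⅕)*4 = ⅗ + ⅘ = 7/5)
r = 2
K = -24 (K = 8*(-3) = -24)
S(N, B) = -1/22 (S(N, B) = 1/(2 - 24) = 1/(-22) = -1/22)
c(W) = 149/110 (c(W) = -1/22 + 7/5 = 149/110)
Z(a, R) = 1/26
64*Z(18, c(3)) = 64*(1/26) = 32/13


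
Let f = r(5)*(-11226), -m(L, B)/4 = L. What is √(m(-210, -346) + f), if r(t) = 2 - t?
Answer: √34518 ≈ 185.79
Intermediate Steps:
m(L, B) = -4*L
f = 33678 (f = (2 - 1*5)*(-11226) = (2 - 5)*(-11226) = -3*(-11226) = 33678)
√(m(-210, -346) + f) = √(-4*(-210) + 33678) = √(840 + 33678) = √34518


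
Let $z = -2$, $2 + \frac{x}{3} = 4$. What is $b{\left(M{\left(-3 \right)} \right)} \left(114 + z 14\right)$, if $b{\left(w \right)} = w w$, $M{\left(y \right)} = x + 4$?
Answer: $8600$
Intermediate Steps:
$x = 6$ ($x = -6 + 3 \cdot 4 = -6 + 12 = 6$)
$M{\left(y \right)} = 10$ ($M{\left(y \right)} = 6 + 4 = 10$)
$b{\left(w \right)} = w^{2}$
$b{\left(M{\left(-3 \right)} \right)} \left(114 + z 14\right) = 10^{2} \left(114 - 28\right) = 100 \left(114 - 28\right) = 100 \cdot 86 = 8600$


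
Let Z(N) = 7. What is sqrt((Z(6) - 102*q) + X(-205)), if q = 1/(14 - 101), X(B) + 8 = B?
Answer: 6*I*sqrt(4785)/29 ≈ 14.312*I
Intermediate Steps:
X(B) = -8 + B
q = -1/87 (q = 1/(-87) = -1/87 ≈ -0.011494)
sqrt((Z(6) - 102*q) + X(-205)) = sqrt((7 - 102*(-1/87)) + (-8 - 205)) = sqrt((7 + 34/29) - 213) = sqrt(237/29 - 213) = sqrt(-5940/29) = 6*I*sqrt(4785)/29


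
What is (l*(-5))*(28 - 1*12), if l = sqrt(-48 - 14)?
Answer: -80*I*sqrt(62) ≈ -629.92*I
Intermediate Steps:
l = I*sqrt(62) (l = sqrt(-62) = I*sqrt(62) ≈ 7.874*I)
(l*(-5))*(28 - 1*12) = ((I*sqrt(62))*(-5))*(28 - 1*12) = (-5*I*sqrt(62))*(28 - 12) = -5*I*sqrt(62)*16 = -80*I*sqrt(62)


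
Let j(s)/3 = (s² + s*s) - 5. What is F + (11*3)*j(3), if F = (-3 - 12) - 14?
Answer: 1258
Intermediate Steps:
j(s) = -15 + 6*s² (j(s) = 3*((s² + s*s) - 5) = 3*((s² + s²) - 5) = 3*(2*s² - 5) = 3*(-5 + 2*s²) = -15 + 6*s²)
F = -29 (F = -15 - 14 = -29)
F + (11*3)*j(3) = -29 + (11*3)*(-15 + 6*3²) = -29 + 33*(-15 + 6*9) = -29 + 33*(-15 + 54) = -29 + 33*39 = -29 + 1287 = 1258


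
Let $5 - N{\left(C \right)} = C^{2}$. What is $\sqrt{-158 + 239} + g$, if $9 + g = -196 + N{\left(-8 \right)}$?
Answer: $-255$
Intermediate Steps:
$N{\left(C \right)} = 5 - C^{2}$
$g = -264$ ($g = -9 + \left(-196 + \left(5 - \left(-8\right)^{2}\right)\right) = -9 + \left(-196 + \left(5 - 64\right)\right) = -9 - 255 = -264$)
$\sqrt{-158 + 239} + g = \sqrt{-158 + 239} - 264 = \sqrt{81} - 264 = 9 - 264 = -255$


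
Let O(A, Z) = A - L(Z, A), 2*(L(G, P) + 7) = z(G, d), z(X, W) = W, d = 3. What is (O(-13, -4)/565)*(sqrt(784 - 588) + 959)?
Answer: -2919/226 ≈ -12.916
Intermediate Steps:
L(G, P) = -11/2 (L(G, P) = -7 + (1/2)*3 = -7 + 3/2 = -11/2)
O(A, Z) = 11/2 + A (O(A, Z) = A - 1*(-11/2) = A + 11/2 = 11/2 + A)
(O(-13, -4)/565)*(sqrt(784 - 588) + 959) = ((11/2 - 13)/565)*(sqrt(784 - 588) + 959) = (-15/2*1/565)*(sqrt(196) + 959) = -3*(14 + 959)/226 = -3/226*973 = -2919/226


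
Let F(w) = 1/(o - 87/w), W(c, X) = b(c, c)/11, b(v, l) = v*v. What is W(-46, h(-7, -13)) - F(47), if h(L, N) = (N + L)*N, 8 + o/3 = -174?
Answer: 54485401/283239 ≈ 192.37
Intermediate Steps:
o = -546 (o = -24 + 3*(-174) = -24 - 522 = -546)
b(v, l) = v²
h(L, N) = N*(L + N) (h(L, N) = (L + N)*N = N*(L + N))
W(c, X) = c²/11
F(w) = 1/(-546 - 87/w)
W(-46, h(-7, -13)) - F(47) = (1/11)*(-46)² - (-1)*47/(87 + 546*47) = (1/11)*2116 - (-1)*47/(87 + 25662) = 2116/11 - (-1)*47/25749 = 2116/11 - 1*(-47/25749) = 2116/11 + 47/25749 = 54485401/283239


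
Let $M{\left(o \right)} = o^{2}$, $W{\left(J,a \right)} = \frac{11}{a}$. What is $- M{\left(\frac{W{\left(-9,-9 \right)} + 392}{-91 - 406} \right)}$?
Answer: $- \frac{12369289}{20007729} \approx -0.61823$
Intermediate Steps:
$- M{\left(\frac{W{\left(-9,-9 \right)} + 392}{-91 - 406} \right)} = - \left(\frac{\frac{11}{-9} + 392}{-91 - 406}\right)^{2} = - \left(\frac{11 \left(- \frac{1}{9}\right) + 392}{-497}\right)^{2} = - \left(\left(- \frac{11}{9} + 392\right) \left(- \frac{1}{497}\right)\right)^{2} = - \left(\frac{3517}{9} \left(- \frac{1}{497}\right)\right)^{2} = - \left(- \frac{3517}{4473}\right)^{2} = \left(-1\right) \frac{12369289}{20007729} = - \frac{12369289}{20007729}$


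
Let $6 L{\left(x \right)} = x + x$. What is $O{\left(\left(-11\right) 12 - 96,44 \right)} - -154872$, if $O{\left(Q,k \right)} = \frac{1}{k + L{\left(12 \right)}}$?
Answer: $\frac{7433857}{48} \approx 1.5487 \cdot 10^{5}$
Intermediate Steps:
$L{\left(x \right)} = \frac{x}{3}$ ($L{\left(x \right)} = \frac{x + x}{6} = \frac{2 x}{6} = \frac{x}{3}$)
$O{\left(Q,k \right)} = \frac{1}{4 + k}$ ($O{\left(Q,k \right)} = \frac{1}{k + \frac{1}{3} \cdot 12} = \frac{1}{k + 4} = \frac{1}{4 + k}$)
$O{\left(\left(-11\right) 12 - 96,44 \right)} - -154872 = \frac{1}{4 + 44} - -154872 = \frac{1}{48} + 154872 = \frac{7433857}{48}$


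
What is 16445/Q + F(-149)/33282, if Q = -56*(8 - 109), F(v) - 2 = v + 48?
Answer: 30375697/10457944 ≈ 2.9046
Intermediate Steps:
F(v) = 50 + v (F(v) = 2 + (v + 48) = 2 + (48 + v) = 50 + v)
Q = 5656 (Q = -56*(-101) = 5656)
16445/Q + F(-149)/33282 = 16445/5656 + (50 - 149)/33282 = 16445*(1/5656) - 99*1/33282 = 16445/5656 - 11/3698 = 30375697/10457944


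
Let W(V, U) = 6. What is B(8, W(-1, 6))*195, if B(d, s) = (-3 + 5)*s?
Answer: 2340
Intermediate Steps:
B(d, s) = 2*s
B(8, W(-1, 6))*195 = (2*6)*195 = 12*195 = 2340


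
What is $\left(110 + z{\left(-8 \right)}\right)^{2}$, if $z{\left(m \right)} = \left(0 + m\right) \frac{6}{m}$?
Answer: $13456$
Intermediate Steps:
$z{\left(m \right)} = 6$ ($z{\left(m \right)} = m \frac{6}{m} = 6$)
$\left(110 + z{\left(-8 \right)}\right)^{2} = \left(110 + 6\right)^{2} = 116^{2} = 13456$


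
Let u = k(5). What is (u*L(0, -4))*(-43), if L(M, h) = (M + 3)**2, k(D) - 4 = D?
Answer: -3483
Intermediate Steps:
k(D) = 4 + D
L(M, h) = (3 + M)**2
u = 9 (u = 4 + 5 = 9)
(u*L(0, -4))*(-43) = (9*(3 + 0)**2)*(-43) = (9*3**2)*(-43) = (9*9)*(-43) = 81*(-43) = -3483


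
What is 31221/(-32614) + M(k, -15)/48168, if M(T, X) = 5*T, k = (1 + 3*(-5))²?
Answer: -91993213/98184447 ≈ -0.93694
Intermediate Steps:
k = 196 (k = (1 - 15)² = (-14)² = 196)
31221/(-32614) + M(k, -15)/48168 = 31221/(-32614) + (5*196)/48168 = 31221*(-1/32614) + 980*(1/48168) = -31221/32614 + 245/12042 = -91993213/98184447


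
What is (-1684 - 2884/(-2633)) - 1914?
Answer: -9470650/2633 ≈ -3596.9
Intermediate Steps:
(-1684 - 2884/(-2633)) - 1914 = (-1684 - 2884*(-1/2633)) - 1914 = (-1684 + 2884/2633) - 1914 = -4431088/2633 - 1914 = -9470650/2633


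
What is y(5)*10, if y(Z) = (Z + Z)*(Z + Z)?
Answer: 1000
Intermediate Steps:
y(Z) = 4*Z**2 (y(Z) = (2*Z)*(2*Z) = 4*Z**2)
y(5)*10 = (4*5**2)*10 = (4*25)*10 = 100*10 = 1000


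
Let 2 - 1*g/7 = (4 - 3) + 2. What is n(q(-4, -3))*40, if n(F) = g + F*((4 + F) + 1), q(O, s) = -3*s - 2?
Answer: 3080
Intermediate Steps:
q(O, s) = -2 - 3*s
g = -7 (g = 14 - 7*((4 - 3) + 2) = 14 - 7*(1 + 2) = 14 - 7*3 = 14 - 21 = -7)
n(F) = -7 + F*(5 + F) (n(F) = -7 + F*((4 + F) + 1) = -7 + F*(5 + F))
n(q(-4, -3))*40 = (-7 + (-2 - 3*(-3))² + 5*(-2 - 3*(-3)))*40 = (-7 + (-2 + 9)² + 5*(-2 + 9))*40 = (-7 + 7² + 5*7)*40 = (-7 + 49 + 35)*40 = 77*40 = 3080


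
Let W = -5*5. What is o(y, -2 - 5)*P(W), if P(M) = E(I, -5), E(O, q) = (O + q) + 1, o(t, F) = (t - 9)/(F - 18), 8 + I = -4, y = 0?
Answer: -144/25 ≈ -5.7600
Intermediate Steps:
I = -12 (I = -8 - 4 = -12)
o(t, F) = (-9 + t)/(-18 + F)
W = -25
E(O, q) = 1 + O + q
P(M) = -16 (P(M) = 1 - 12 - 5 = -16)
o(y, -2 - 5)*P(W) = ((-9 + 0)/(-18 + (-2 - 5)))*(-16) = (-9/(-18 - 7))*(-16) = (-9/(-25))*(-16) = -1/25*(-9)*(-16) = (9/25)*(-16) = -144/25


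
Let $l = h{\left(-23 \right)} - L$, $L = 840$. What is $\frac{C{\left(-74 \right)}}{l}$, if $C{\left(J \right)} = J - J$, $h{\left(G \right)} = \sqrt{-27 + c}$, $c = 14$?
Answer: $0$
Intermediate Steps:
$h{\left(G \right)} = i \sqrt{13}$ ($h{\left(G \right)} = \sqrt{-27 + 14} = \sqrt{-13} = i \sqrt{13}$)
$C{\left(J \right)} = 0$
$l = -840 + i \sqrt{13}$ ($l = i \sqrt{13} - 840 = -840 + i \sqrt{13} \approx -840.0 + 3.6056 i$)
$\frac{C{\left(-74 \right)}}{l} = \frac{0}{-840 + i \sqrt{13}} = 0$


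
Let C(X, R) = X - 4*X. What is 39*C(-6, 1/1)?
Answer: 702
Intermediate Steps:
C(X, R) = -3*X
39*C(-6, 1/1) = 39*(-3*(-6)) = 39*18 = 702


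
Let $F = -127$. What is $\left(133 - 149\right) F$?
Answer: $2032$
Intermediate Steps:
$\left(133 - 149\right) F = \left(133 - 149\right) \left(-127\right) = \left(-16\right) \left(-127\right) = 2032$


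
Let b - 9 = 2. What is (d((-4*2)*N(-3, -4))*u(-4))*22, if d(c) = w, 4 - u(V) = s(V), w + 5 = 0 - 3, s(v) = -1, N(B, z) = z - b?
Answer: -880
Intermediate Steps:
b = 11 (b = 9 + 2 = 11)
N(B, z) = -11 + z (N(B, z) = z - 1*11 = z - 11 = -11 + z)
w = -8 (w = -5 + (0 - 3) = -5 - 3 = -8)
u(V) = 5 (u(V) = 4 - 1*(-1) = 4 + 1 = 5)
d(c) = -8
(d((-4*2)*N(-3, -4))*u(-4))*22 = -8*5*22 = -40*22 = -880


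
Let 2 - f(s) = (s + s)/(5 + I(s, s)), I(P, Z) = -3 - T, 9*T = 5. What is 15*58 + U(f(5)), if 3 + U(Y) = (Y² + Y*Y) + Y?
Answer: 153883/169 ≈ 910.55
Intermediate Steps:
T = 5/9 (T = (⅑)*5 = 5/9 ≈ 0.55556)
I(P, Z) = -32/9 (I(P, Z) = -3 - 1*5/9 = -3 - 5/9 = -32/9)
f(s) = 2 - 18*s/13 (f(s) = 2 - (s + s)/(5 - 32/9) = 2 - 2*s/13/9 = 2 - 2*s*9/13 = 2 - 18*s/13)
U(Y) = -3 + Y + 2*Y² (U(Y) = -3 + ((Y² + Y*Y) + Y) = -3 + ((Y² + Y²) + Y) = -3 + (2*Y² + Y) = -3 + (Y + 2*Y²) = -3 + Y + 2*Y²)
15*58 + U(f(5)) = 15*58 + (-3 + (2 - 18/13*5) + 2*(2 - 18/13*5)²) = 870 + (-3 + (2 - 90/13) + 2*(2 - 90/13)²) = 870 + (-3 - 64/13 + 2*(-64/13)²) = 870 + (-3 - 64/13 + 2*(4096/169)) = 870 + (-3 - 64/13 + 8192/169) = 870 + 6853/169 = 153883/169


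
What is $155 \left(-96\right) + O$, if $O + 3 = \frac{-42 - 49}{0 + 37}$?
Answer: $- \frac{550762}{37} \approx -14885.0$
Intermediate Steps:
$O = - \frac{202}{37}$ ($O = -3 + \frac{-42 - 49}{0 + 37} = -3 - \frac{91}{37} = - \frac{202}{37} \approx -5.4595$)
$155 \left(-96\right) + O = 155 \left(-96\right) - \frac{202}{37} = -14880 - \frac{202}{37} = - \frac{550762}{37}$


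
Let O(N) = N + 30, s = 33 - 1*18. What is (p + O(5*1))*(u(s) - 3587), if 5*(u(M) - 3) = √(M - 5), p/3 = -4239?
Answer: 45452288 - 12682*√10/5 ≈ 4.5444e+7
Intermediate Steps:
p = -12717 (p = 3*(-4239) = -12717)
s = 15 (s = 33 - 18 = 15)
u(M) = 3 + √(-5 + M)/5 (u(M) = 3 + √(M - 5)/5 = 3 + √(-5 + M)/5)
O(N) = 30 + N
(p + O(5*1))*(u(s) - 3587) = (-12717 + (30 + 5*1))*((3 + √(-5 + 15)/5) - 3587) = (-12717 + (30 + 5))*((3 + √10/5) - 3587) = (-12717 + 35)*(-3584 + √10/5) = -12682*(-3584 + √10/5) = 45452288 - 12682*√10/5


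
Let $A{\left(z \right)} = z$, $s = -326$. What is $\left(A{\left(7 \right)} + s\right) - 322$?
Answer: $-641$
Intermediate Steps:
$\left(A{\left(7 \right)} + s\right) - 322 = \left(7 - 326\right) - 322 = -319 - 322 = -641$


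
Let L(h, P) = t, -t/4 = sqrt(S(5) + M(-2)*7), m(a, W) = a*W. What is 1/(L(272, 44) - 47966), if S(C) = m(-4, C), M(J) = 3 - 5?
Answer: I/(2*(-23983*I + 2*sqrt(34))) ≈ -2.0848e-5 + 1.0138e-8*I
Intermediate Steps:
M(J) = -2
m(a, W) = W*a
S(C) = -4*C (S(C) = C*(-4) = -4*C)
t = -4*I*sqrt(34) (t = -4*sqrt(-4*5 - 2*7) = -4*sqrt(-20 - 14) = -4*I*sqrt(34) ≈ -23.324*I)
L(h, P) = -4*I*sqrt(34)
1/(L(272, 44) - 47966) = 1/(-4*I*sqrt(34) - 47966) = 1/(-47966 - 4*I*sqrt(34))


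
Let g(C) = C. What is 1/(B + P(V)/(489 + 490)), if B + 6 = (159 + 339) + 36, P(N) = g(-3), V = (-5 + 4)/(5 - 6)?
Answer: 979/516909 ≈ 0.0018940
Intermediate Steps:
V = 1 (V = -1/(-1) = -1*(-1) = 1)
P(N) = -3
B = 528 (B = -6 + ((159 + 339) + 36) = -6 + (498 + 36) = -6 + 534 = 528)
1/(B + P(V)/(489 + 490)) = 1/(528 - 3/(489 + 490)) = 1/(528 - 3/979) = 1/(516909/979) = 979/516909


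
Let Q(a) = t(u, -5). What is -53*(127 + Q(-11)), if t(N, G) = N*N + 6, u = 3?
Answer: -7526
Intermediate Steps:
t(N, G) = 6 + N**2 (t(N, G) = N**2 + 6 = 6 + N**2)
Q(a) = 15 (Q(a) = 6 + 3**2 = 6 + 9 = 15)
-53*(127 + Q(-11)) = -53*(127 + 15) = -53*142 = -7526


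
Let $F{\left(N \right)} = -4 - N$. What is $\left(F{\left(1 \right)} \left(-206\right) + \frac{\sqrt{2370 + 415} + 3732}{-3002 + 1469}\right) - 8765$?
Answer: $- \frac{3953829}{511} - \frac{\sqrt{2785}}{1533} \approx -7737.5$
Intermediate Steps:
$\left(F{\left(1 \right)} \left(-206\right) + \frac{\sqrt{2370 + 415} + 3732}{-3002 + 1469}\right) - 8765 = \left(\left(-4 - 1\right) \left(-206\right) + \frac{\sqrt{2370 + 415} + 3732}{-3002 + 1469}\right) - 8765 = \left(\left(-4 - 1\right) \left(-206\right) + \frac{\sqrt{2785} + 3732}{-1533}\right) - 8765 = \left(\left(-5\right) \left(-206\right) + \left(3732 + \sqrt{2785}\right) \left(- \frac{1}{1533}\right)\right) - 8765 = \left(1030 - \left(\frac{1244}{511} + \frac{\sqrt{2785}}{1533}\right)\right) - 8765 = \left(\frac{525086}{511} - \frac{\sqrt{2785}}{1533}\right) - 8765 = - \frac{3953829}{511} - \frac{\sqrt{2785}}{1533}$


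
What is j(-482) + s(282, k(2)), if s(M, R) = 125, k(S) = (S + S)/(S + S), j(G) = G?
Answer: -357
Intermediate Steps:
k(S) = 1 (k(S) = (2*S)/((2*S)) = (2*S)*(1/(2*S)) = 1)
j(-482) + s(282, k(2)) = -482 + 125 = -357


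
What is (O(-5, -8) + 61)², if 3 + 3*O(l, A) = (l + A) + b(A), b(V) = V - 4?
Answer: 24025/9 ≈ 2669.4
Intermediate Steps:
b(V) = -4 + V
O(l, A) = -7/3 + l/3 + 2*A/3 (O(l, A) = -1 + ((l + A) + (-4 + A))/3 = -1 + ((A + l) + (-4 + A))/3 = -1 + (-4 + l + 2*A)/3 = -1 + (-4/3 + l/3 + 2*A/3) = -7/3 + l/3 + 2*A/3)
(O(-5, -8) + 61)² = ((-7/3 + (⅓)*(-5) + (⅔)*(-8)) + 61)² = ((-7/3 - 5/3 - 16/3) + 61)² = (-28/3 + 61)² = (155/3)² = 24025/9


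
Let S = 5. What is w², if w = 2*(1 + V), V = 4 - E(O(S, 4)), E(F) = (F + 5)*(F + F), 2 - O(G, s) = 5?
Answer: 1156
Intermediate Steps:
O(G, s) = -3 (O(G, s) = 2 - 1*5 = 2 - 5 = -3)
E(F) = 2*F*(5 + F) (E(F) = (5 + F)*(2*F) = 2*F*(5 + F))
V = 16 (V = 4 - 2*(-3)*(5 - 3) = 4 - 2*(-3)*2 = 4 - 1*(-12) = 4 + 12 = 16)
w = 34 (w = 2*(1 + 16) = 2*17 = 34)
w² = 34² = 1156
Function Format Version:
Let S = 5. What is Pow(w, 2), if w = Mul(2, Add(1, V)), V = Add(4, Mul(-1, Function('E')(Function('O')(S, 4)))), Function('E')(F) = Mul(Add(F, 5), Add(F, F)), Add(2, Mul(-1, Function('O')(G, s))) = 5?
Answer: 1156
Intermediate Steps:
Function('O')(G, s) = -3 (Function('O')(G, s) = Add(2, Mul(-1, 5)) = Add(2, -5) = -3)
Function('E')(F) = Mul(2, F, Add(5, F)) (Function('E')(F) = Mul(Add(5, F), Mul(2, F)) = Mul(2, F, Add(5, F)))
V = 16 (V = Add(4, Mul(-1, Mul(2, -3, Add(5, -3)))) = Add(4, Mul(-1, Mul(2, -3, 2))) = Add(4, Mul(-1, -12)) = Add(4, 12) = 16)
w = 34 (w = Mul(2, Add(1, 16)) = Mul(2, 17) = 34)
Pow(w, 2) = Pow(34, 2) = 1156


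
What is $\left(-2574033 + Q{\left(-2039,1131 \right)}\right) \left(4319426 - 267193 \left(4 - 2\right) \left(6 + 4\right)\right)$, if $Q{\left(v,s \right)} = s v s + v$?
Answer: $2674577280266334$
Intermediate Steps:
$Q{\left(v,s \right)} = v + v s^{2}$ ($Q{\left(v,s \right)} = v s^{2} + v = v + v s^{2}$)
$\left(-2574033 + Q{\left(-2039,1131 \right)}\right) \left(4319426 - 267193 \left(4 - 2\right) \left(6 + 4\right)\right) = \left(-2574033 - 2039 \left(1 + 1131^{2}\right)\right) \left(4319426 - 267193 \left(4 - 2\right) \left(6 + 4\right)\right) = \left(-2574033 - 2039 \left(1 + 1279161\right)\right) \left(4319426 - 267193 \cdot 2 \cdot 10\right) = \left(-2574033 - 2608211318\right) \left(4319426 - 5343860\right) = \left(-2610785351\right) \left(-1024434\right) = 2674577280266334$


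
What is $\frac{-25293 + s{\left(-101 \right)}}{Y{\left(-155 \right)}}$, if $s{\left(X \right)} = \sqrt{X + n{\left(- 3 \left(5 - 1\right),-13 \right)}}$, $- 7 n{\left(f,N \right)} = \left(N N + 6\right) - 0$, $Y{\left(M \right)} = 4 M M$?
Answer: $- \frac{25293}{96100} + \frac{3 i \sqrt{14}}{96100} \approx -0.26319 + 0.00011681 i$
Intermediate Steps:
$Y{\left(M \right)} = 4 M^{2}$
$n{\left(f,N \right)} = - \frac{6}{7} - \frac{N^{2}}{7}$ ($n{\left(f,N \right)} = - \frac{\left(N N + 6\right) - 0}{7} = - \frac{\left(N^{2} + 6\right) + 0}{7} = - \frac{\left(6 + N^{2}\right) + 0}{7} = - \frac{6 + N^{2}}{7} = - \frac{6}{7} - \frac{N^{2}}{7}$)
$s{\left(X \right)} = \sqrt{-25 + X}$ ($s{\left(X \right)} = \sqrt{X - \left(\frac{6}{7} + \frac{\left(-13\right)^{2}}{7}\right)} = \sqrt{X - 25} = \sqrt{-25 + X}$)
$\frac{-25293 + s{\left(-101 \right)}}{Y{\left(-155 \right)}} = \frac{-25293 + \sqrt{-25 - 101}}{4 \left(-155\right)^{2}} = \frac{-25293 + \sqrt{-126}}{4 \cdot 24025} = \frac{-25293 + 3 i \sqrt{14}}{96100} = \left(-25293 + 3 i \sqrt{14}\right) \frac{1}{96100} = - \frac{25293}{96100} + \frac{3 i \sqrt{14}}{96100}$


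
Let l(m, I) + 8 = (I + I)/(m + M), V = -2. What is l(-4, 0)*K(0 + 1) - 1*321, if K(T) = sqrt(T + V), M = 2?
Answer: -321 - 8*I ≈ -321.0 - 8.0*I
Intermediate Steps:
l(m, I) = -8 + 2*I/(2 + m) (l(m, I) = -8 + (I + I)/(m + 2) = -8 + (2*I)/(2 + m) = -8 + 2*I/(2 + m))
K(T) = sqrt(-2 + T) (K(T) = sqrt(T - 2) = sqrt(-2 + T))
l(-4, 0)*K(0 + 1) - 1*321 = (2*(-8 + 0 - 4*(-4))/(2 - 4))*sqrt(-2 + (0 + 1)) - 1*321 = (2*(-8 + 0 + 16)/(-2))*sqrt(-2 + 1) - 321 = (2*(-1/2)*8)*sqrt(-1) - 321 = -8*I - 321 = -321 - 8*I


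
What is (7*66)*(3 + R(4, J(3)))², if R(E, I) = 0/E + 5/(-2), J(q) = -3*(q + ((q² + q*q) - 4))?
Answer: 231/2 ≈ 115.50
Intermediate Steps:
J(q) = 12 - 6*q² - 3*q (J(q) = -3*(q + ((q² + q²) - 4)) = -3*(q + (2*q² - 4)) = -3*(q + (-4 + 2*q²)) = -3*(-4 + q + 2*q²) = 12 - 6*q² - 3*q)
R(E, I) = -5/2 (R(E, I) = 0 + 5*(-½) = 0 - 5/2 = -5/2)
(7*66)*(3 + R(4, J(3)))² = (7*66)*(3 - 5/2)² = 462*(½)² = 462*(¼) = 231/2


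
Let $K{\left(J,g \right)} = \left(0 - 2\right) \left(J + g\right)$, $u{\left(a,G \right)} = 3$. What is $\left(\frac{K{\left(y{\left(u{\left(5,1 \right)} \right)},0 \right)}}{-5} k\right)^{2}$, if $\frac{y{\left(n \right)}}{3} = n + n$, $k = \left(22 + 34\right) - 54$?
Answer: $\frac{5184}{25} \approx 207.36$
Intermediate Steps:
$k = 2$ ($k = 56 - 54 = 2$)
$y{\left(n \right)} = 6 n$ ($y{\left(n \right)} = 3 \left(n + n\right) = 3 \cdot 2 n = 6 n$)
$K{\left(J,g \right)} = - 2 J - 2 g$ ($K{\left(J,g \right)} = - 2 \left(J + g\right) = - 2 J - 2 g$)
$\left(\frac{K{\left(y{\left(u{\left(5,1 \right)} \right)},0 \right)}}{-5} k\right)^{2} = \left(\frac{- 2 \cdot 6 \cdot 3 - 0}{-5} \cdot 2\right)^{2} = \left(\left(\left(-2\right) 18 + 0\right) \left(- \frac{1}{5}\right) 2\right)^{2} = \left(\left(-36 + 0\right) \left(- \frac{1}{5}\right) 2\right)^{2} = \left(\left(-36\right) \left(- \frac{1}{5}\right) 2\right)^{2} = \left(\frac{36}{5} \cdot 2\right)^{2} = \left(\frac{72}{5}\right)^{2} = \frac{5184}{25}$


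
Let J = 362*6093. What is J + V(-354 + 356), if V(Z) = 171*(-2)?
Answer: 2205324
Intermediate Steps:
J = 2205666
V(Z) = -342
J + V(-354 + 356) = 2205666 - 342 = 2205324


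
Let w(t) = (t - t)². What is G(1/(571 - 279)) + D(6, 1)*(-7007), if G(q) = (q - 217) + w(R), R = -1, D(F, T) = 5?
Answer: -10293583/292 ≈ -35252.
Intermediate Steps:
w(t) = 0 (w(t) = 0² = 0)
G(q) = -217 + q (G(q) = (q - 217) + 0 = (-217 + q) + 0 = -217 + q)
G(1/(571 - 279)) + D(6, 1)*(-7007) = (-217 + 1/(571 - 279)) + 5*(-7007) = (-217 + 1/292) - 35035 = -63363/292 - 35035 = -10293583/292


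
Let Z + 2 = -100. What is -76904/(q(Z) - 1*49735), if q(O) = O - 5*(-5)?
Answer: 19226/12453 ≈ 1.5439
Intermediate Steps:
Z = -102 (Z = -2 - 100 = -102)
q(O) = 25 + O (q(O) = O + 25 = 25 + O)
-76904/(q(Z) - 1*49735) = -76904/((25 - 102) - 1*49735) = -76904/(-77 - 49735) = -76904/(-49812) = -76904*(-1/49812) = 19226/12453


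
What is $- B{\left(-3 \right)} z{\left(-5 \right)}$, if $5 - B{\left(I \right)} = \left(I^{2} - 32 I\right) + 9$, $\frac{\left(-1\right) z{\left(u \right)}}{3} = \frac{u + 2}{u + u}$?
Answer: $- \frac{981}{10} \approx -98.1$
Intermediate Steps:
$z{\left(u \right)} = - \frac{3 \left(2 + u\right)}{2 u}$ ($z{\left(u \right)} = - 3 \frac{u + 2}{u + u} = - 3 \frac{2 + u}{2 u} = - \frac{3 \left(2 + u\right)}{2 u}$)
$B{\left(I \right)} = -4 - I^{2} + 32 I$ ($B{\left(I \right)} = 5 - \left(\left(I^{2} - 32 I\right) + 9\right) = 5 - \left(9 + I^{2} - 32 I\right) = -4 - I^{2} + 32 I$)
$- B{\left(-3 \right)} z{\left(-5 \right)} = - \left(-4 - \left(-3\right)^{2} + 32 \left(-3\right)\right) \left(- \frac{3}{2} - \frac{3}{-5}\right) = - \left(-4 - 9 - 96\right) \left(- \frac{3}{2} - - \frac{3}{5}\right) = - \left(-4 - 9 - 96\right) \left(- \frac{3}{2} + \frac{3}{5}\right) = - \frac{\left(-109\right) \left(-9\right)}{10} = \left(-1\right) \frac{981}{10} = - \frac{981}{10}$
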